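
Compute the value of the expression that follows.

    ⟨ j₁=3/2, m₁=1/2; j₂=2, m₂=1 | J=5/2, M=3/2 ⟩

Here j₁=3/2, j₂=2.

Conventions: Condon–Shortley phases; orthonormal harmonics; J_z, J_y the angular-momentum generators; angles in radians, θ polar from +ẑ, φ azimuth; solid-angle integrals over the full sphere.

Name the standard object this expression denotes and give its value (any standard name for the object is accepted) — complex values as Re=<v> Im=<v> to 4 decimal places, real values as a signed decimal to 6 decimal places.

This is a Clebsch–Gordan (vector-coupling) coefficient.
triangle: 1!*2!*3!/7! = 12/5040
(j±m)!: 2!*1!*3!*1!*4!*1! = 288
prefactor² = (2J+1)*Δ*N² = 144/35
  k=0: +1/(0!*1!*1!*3!*1!*0!) = 1/6
  k=1: −1/(1!*0!*0!*2!*2!*1!) = -1/4
Σ = -1/12  ⇒  CG² = 144/35*(-1/12)² = 1/35
CG = −√(1/35) = -0.169031

Clebsch–Gordan coefficient, −√(1/35) ≈ -0.169031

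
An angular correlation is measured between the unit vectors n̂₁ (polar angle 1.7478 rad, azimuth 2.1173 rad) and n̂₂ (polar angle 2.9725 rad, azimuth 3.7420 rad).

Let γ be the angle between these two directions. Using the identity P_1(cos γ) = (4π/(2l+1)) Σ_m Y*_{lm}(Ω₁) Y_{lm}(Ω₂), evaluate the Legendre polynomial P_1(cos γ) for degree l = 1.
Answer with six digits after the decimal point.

Summing Y*_{l m}(θ₁,φ₁)·Y_{l m}(θ₂,φ₂) over m ∈ [−1, 1]; prefactor 4π/(2·1+1) = 4.188790:
  m=-1: Y*=-0.176749+0.290560i  Y=-0.047974+0.032849i  product -0.001065-0.019745i
  m=+0: Y*=-0.086034-0.000000i  Y=-0.481634+0.000000i  product +0.041437+0.000000i
  m=+1: Y*=+0.176749+0.290560i  Y=+0.047974+0.032849i  product -0.001065+0.019745i
Accumulated sum +0.039306+0.000000i; after 4π/(2l+1) scaling, +0.164644+0.000000i ⇒ P_1 = 0.164644

0.164644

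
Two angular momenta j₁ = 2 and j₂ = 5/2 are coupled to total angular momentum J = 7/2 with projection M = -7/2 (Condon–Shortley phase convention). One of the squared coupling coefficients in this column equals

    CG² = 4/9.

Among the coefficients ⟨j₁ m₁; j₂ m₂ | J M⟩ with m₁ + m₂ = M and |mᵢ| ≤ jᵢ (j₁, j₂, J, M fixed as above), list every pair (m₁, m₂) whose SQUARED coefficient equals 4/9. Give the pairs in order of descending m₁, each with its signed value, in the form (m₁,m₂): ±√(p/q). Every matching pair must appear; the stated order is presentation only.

Admissible pairs with m₁+m₂ = M = -7/2: (-2,-3/2), (-1,-5/2)
  (m₁,m₂)=(-1,-5/2): CG² = 5/9, CG = +√(5/9)
  (m₁,m₂)=(-2,-3/2): CG² = 4/9, CG = −√(4/9)   ← matches the target
Pairs with CG² = 4/9: (-2,-3/2): −√(4/9)

(-2,-3/2): −√(4/9)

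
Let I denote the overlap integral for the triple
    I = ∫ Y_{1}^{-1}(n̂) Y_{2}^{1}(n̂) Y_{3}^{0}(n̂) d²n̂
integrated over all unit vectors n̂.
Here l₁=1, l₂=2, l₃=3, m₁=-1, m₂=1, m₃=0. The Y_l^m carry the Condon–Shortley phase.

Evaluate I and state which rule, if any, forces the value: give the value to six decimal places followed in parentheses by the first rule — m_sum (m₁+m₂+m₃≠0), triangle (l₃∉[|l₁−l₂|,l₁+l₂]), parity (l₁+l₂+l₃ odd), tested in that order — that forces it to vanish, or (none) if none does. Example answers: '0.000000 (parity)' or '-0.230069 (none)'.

0.143048 (none)

m-sum 0 ✓  L=6 even ✓  1≤3≤3 ✓
Π(2lᵢ+1) = 3×5×7 = 105
triangle coeff Δ(1,2,3) = 1/105
Σ_t [0,0]: t=0:+1/4 = 1/4
(3j)²=3/35 [(1 2 3; 0 0 0)], sign=-1
Σ_t [0,0]: t=0:+1/12 = 1/12
(3j)²=1/35 [(1 2 3; -1 1 0)], sign=-1
⇒ 4πI² = 9/35
I = (+1)√(9/35/(4π)) = 0.14304817
No selection rule forces the value: the integral is nonzero (none).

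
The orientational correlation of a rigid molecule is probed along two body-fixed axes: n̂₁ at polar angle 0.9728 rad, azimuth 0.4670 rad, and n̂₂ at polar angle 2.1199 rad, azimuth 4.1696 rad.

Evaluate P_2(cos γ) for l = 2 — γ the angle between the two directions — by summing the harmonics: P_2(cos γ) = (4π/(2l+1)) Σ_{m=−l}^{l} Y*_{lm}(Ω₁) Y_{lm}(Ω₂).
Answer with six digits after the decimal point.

0.690146

Addition theorem: P_2(cos γ) = (4π/5) Σ_m Y*_{lm}(Ω₁) Y_{lm}(Ω₂), m = −2…2:
  term(m=-2) = +0.032173-0.066810i   from Y*(Ω₁)=+0.156887+0.212131i, Y(Ω₂)=-0.131083-0.248611i
  term(m=-1) = +0.104681-0.065776i   from Y*(Ω₁)=+0.320969+0.161832i, Y(Ω₂)=+0.177652-0.294502i
  term(m=+0) = +0.000893+0.000000i   from Y*(Ω₁)=-0.015497-0.000000i, Y(Ω₂)=-0.057650+0.000000i
  term(m=+1) = +0.104681+0.065776i   from Y*(Ω₁)=-0.320969+0.161832i, Y(Ω₂)=-0.177652-0.294502i
  term(m=+2) = +0.032173+0.066810i   from Y*(Ω₁)=+0.156887-0.212131i, Y(Ω₂)=-0.131083+0.248611i
Σ over m = +0.274600+0.000000i; ×(4π/5) → +0.690146+0.000000i. Real part: 0.690146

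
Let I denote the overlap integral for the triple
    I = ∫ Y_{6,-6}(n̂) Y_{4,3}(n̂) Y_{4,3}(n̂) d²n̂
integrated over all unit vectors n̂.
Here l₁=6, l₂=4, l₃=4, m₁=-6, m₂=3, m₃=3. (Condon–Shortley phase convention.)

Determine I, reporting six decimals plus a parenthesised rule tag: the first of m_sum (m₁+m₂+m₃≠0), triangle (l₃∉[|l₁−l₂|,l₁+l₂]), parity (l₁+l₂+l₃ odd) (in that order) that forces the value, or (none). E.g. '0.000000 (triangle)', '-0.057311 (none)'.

m-sum 0 ✓  L=14 even ✓  2≤4≤10 ✓
Π(2lᵢ+1) = 13×9×9 = 1053
triangle coeff Δ(6,4,4) = 1/1261260
Σ_t [2,4]: t=2:+1/4608 t=3:−1/1296 t=4:+1/4608 = -7/20736
(3j)²=20/1287 [(6 4 4; 0 0 0)], sign=-1
Σ_t [6,6]: t=6:+1/518400 = 1/518400
(3j)²=7/195 [(6 4 4; -6 3 3)], sign=-1
⇒ 4πI² = 84/143
I = (+1)√(84/143/(4π)) = 0.21620548
No selection rule forces the value: the integral is nonzero (none).

0.216205 (none)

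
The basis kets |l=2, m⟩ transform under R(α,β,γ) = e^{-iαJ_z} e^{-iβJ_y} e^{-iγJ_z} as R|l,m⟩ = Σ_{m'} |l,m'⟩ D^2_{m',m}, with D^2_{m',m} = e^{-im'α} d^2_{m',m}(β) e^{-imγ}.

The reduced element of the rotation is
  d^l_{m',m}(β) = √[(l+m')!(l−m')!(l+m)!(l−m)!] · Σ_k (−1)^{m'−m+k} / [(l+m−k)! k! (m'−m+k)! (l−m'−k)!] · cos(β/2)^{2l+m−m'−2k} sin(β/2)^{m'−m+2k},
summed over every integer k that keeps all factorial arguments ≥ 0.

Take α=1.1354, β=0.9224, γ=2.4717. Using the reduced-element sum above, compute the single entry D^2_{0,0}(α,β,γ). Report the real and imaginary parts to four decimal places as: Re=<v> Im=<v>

Re=0.0471 Im=0.0000

D^2_{0,0}(1.1354,0.9224,2.4717) = e^{-i·0·1.1354}·d^2_{0,0}(0.9224)·e^{-i·0·2.4717}. Compute d first:
c=cos(0.922400/2)=0.895519, s=sin(0.922400/2)=0.445023; N=√[2·2·2·2]=4.000000
The bounds max(0,m−m')=0 and min(l+m,l−m')=2 give 3 terms
  k=0: (−1)^0·4.0000/(4)·0.8955^4·0.4450^0 = +0.643131
  k=1: (−1)^1·4.0000/(1)·0.8955^2·0.4450^2 = -0.635294
  k=2: (−1)^2·4.0000/(4)·0.8955^0·0.4450^4 = +0.039222
d^2_{0,0}(0.9224) = +0.643131 -0.635294 +0.039222 = +0.047059
Phases: e^{-i·(0)·1.1354}=+1.000000+0.000000i, e^{-i·(0)·2.4717}=+1.000000+0.000000i ⇒ D=+0.047059+0.000000i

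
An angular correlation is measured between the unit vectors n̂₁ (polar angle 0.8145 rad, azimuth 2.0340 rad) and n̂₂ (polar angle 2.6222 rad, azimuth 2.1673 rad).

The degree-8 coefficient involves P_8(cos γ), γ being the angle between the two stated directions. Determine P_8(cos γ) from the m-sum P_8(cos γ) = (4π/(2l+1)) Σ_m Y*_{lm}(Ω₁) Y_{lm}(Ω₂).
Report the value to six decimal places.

Summing Y*_{l m}(θ₁,φ₁)·Y_{l m}(θ₂,φ₂) over m ∈ [−8, 8]; prefactor 4π/(2·8+1) = 0.739198:
  [-8]  conj(Y_{8,-8})(Ω₁) = -0.03413 - 0.02159j ; Y_{8,-8}(Ω₂) = 0.00011 + 0.00190j ; Δ = 0.00004 - 0.00007j
  [-7]  conj(Y_{8,-7})(Ω₁) = -0.01534 + 0.15165j ; Y_{8,-7}(Ω₂) = 0.01142 + 0.00679j ; Δ = -0.00121 + 0.00163j
  [-6]  conj(Y_{8,-6})(Ω₁) = 0.31610 - 0.11984j ; Y_{8,-6}(Ω₂) = 0.05254 - 0.02457j ; Δ = 0.01366 - 0.01406j
  [-5]  conj(Y_{8,-5})(Ω₁) = -0.33934 - 0.31311j ; Y_{8,-5}(Ω₂) = 0.02798 - 0.17438j ; Δ = -0.06409 + 0.05041j
  [-4]  conj(Y_{8,-4})(Ω₁) = -0.08356 + 0.28839j ; Y_{8,-4}(Ω₂) = -0.27385 - 0.25798j ; Δ = 0.09728 - 0.05742j
  [-3]  conj(Y_{8,-3})(Ω₁) = -0.13503 + 0.02474j ; Y_{8,-3}(Ω₂) = -0.50292 + 0.11178j ; Δ = 0.06515 - 0.02754j
  [-2]  conj(Y_{8,-2})(Ω₁) = 0.22943 + 0.30534j ; Y_{8,-2}(Ω₂) = -0.11315 + 0.28513j ; Δ = -0.11302 + 0.03087j
  [-1]  conj(Y_{8,-1})(Ω₁) = 0.01741 - 0.03486j ; Y_{8,-1}(Ω₂) = -0.13693 - 0.20165j ; Δ = -0.00941 + 0.00126j
  [+0]  conj(Y_{8,0})(Ω₁) = 0.36793 + 0.00000j ; Y_{8,0}(Ω₂) = -0.40295 + 0.00000j ; Δ = -0.14826 + 0.00000j
  [+1]  conj(Y_{8,1})(Ω₁) = -0.01741 - 0.03486j ; Y_{8,1}(Ω₂) = 0.13693 - 0.20165j ; Δ = -0.00941 - 0.00126j
  [+2]  conj(Y_{8,2})(Ω₁) = 0.22943 - 0.30534j ; Y_{8,2}(Ω₂) = -0.11315 - 0.28513j ; Δ = -0.11302 - 0.03087j
  [+3]  conj(Y_{8,3})(Ω₁) = 0.13503 + 0.02474j ; Y_{8,3}(Ω₂) = 0.50292 + 0.11178j ; Δ = 0.06515 + 0.02754j
  [+4]  conj(Y_{8,4})(Ω₁) = -0.08356 - 0.28839j ; Y_{8,4}(Ω₂) = -0.27385 + 0.25798j ; Δ = 0.09728 + 0.05742j
  [+5]  conj(Y_{8,5})(Ω₁) = 0.33934 - 0.31311j ; Y_{8,5}(Ω₂) = -0.02798 - 0.17438j ; Δ = -0.06409 - 0.05041j
  [+6]  conj(Y_{8,6})(Ω₁) = 0.31610 + 0.11984j ; Y_{8,6}(Ω₂) = 0.05254 + 0.02457j ; Δ = 0.01366 + 0.01406j
  [+7]  conj(Y_{8,7})(Ω₁) = 0.01534 + 0.15165j ; Y_{8,7}(Ω₂) = -0.01142 + 0.00679j ; Δ = -0.00121 - 0.00163j
  [+8]  conj(Y_{8,8})(Ω₁) = -0.03413 + 0.02159j ; Y_{8,8}(Ω₂) = 0.00011 - 0.00190j ; Δ = 0.00004 + 0.00007j
Total Σ_m = -0.17147 - 0.00000j. Multiply by 0.739198: -0.12675 - 0.00000j. P_8(cos γ) = -0.126753

-0.126753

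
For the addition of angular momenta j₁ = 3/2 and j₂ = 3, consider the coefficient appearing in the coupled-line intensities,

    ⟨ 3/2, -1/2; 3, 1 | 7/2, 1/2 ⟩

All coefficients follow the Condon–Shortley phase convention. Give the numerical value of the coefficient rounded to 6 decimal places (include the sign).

j₁+j₂−J=1  J+j₁−j₂=2  J−j₁+j₂=5  j₁+j₂+J+1=9
(j₁±m₁, j₂±m₂, J±M) = (1,2,4,2,4,3)
P² = 512/7
sum k=0..1:
  [0] +1/48 = 1/48
  [1] −1/12 = -1/12
S = -1/16
C² = P²·S² = 2/7 ; C = -0.534522

-0.534522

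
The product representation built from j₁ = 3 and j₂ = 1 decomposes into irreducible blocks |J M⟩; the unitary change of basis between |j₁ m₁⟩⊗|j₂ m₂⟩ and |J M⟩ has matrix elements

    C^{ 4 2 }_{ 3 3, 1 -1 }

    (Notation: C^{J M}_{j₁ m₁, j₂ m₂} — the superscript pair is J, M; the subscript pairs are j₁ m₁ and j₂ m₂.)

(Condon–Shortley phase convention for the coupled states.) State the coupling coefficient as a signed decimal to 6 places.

+√(1/28) = +0.188982

√[9·0!6!2!/9! · 6!0!0!2!6!2!] = √(518400/7)
  +(−1)^0/∏(0,0,0,0,6,2)! = 1/1440  (running 1/1440)
⟨..|..⟩ = √(518400/7)·(1/1440) = +0.188982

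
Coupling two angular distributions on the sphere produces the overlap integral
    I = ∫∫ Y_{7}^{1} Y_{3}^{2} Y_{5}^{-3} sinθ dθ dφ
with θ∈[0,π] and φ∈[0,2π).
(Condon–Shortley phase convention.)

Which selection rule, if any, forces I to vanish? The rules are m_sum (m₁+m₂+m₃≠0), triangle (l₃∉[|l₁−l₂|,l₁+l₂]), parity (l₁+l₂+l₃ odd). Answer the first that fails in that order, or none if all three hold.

parity

m₁+m₂+m₃ = 1 + 2 − 3 = 0  ✓
triangle: |7−3|=4 ≤ l₃=5 ≤ 7+3=10  ✓
parity: l₁+l₂+l₃ = 15 is odd  ✗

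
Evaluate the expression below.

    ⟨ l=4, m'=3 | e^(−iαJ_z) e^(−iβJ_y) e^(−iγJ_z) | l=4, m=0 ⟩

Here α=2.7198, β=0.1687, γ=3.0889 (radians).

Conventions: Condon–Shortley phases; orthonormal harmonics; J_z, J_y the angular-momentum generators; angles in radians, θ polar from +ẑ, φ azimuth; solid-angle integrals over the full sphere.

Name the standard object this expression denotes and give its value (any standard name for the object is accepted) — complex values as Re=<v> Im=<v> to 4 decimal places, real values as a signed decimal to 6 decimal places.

Wigner D-matrix element, Re=0.0021 Im=0.0066

This is a Wigner D-matrix element — the rotation-matrix element ⟨l m'| R(α,β,γ) |l m⟩ in the angular-momentum basis.
Split into d^4_{3,0}(β=0.1687) × two z-phases.
c=cos(0.168700/2)=0.996445, s=sin(0.168700/2)=0.084250; N=√[5040·1·24·24]=1703.830978
k∈{0,1} keeps every argument non-negative
  k=0: (−1)^3·1703.8310/(144)·0.9964^5·0.0843^3 = -0.006951
  k=1: (−1)^4·1703.8310/(144)·0.9964^3·0.0843^5 = +0.000050
d^4_{3,0}(0.1687) = -0.006951 +0.000050 = -0.006901
Attach z-rotation phases: D = e^{-i(3)(2.7198)}·(-0.006901)·e^{-i(0)(3.0889)} = +0.002075+0.006582i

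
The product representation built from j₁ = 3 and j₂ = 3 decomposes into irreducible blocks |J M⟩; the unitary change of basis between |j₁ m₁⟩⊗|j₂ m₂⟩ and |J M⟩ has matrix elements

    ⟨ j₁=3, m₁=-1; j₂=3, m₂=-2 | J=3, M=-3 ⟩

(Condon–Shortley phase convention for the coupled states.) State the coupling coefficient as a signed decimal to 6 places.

-0.577350  (= −√(1/3))

√[7·3!3!3!/10! · 2!4!1!5!0!6!] = √(1728)
  +(−1)^1/∏(1,2,3,0,0,3)! = -1/72  (running -1/72)
⟨..|..⟩ = √(1728)·(-1/72) = -0.577350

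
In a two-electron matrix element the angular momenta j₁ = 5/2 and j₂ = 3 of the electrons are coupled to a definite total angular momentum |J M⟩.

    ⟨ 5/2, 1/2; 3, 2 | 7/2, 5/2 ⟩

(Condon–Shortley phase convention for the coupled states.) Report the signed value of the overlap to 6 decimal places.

triangle: 2!×3!×4!/10! = 288/3628800
(j±m)!: 3!×2!×5!×1!×6!×1! = 1036800
prefactor² = (2J+1)×Δ×N² = 4608/7
  k=1: −1/(1!×1!×1!×4!×2!×0!) = -1/48
  k=2: +1/(2!×0!×0!×3!×3!×1!) = 1/72
Σ = -1/144  ⇒  CG² = 4608/7×(-1/144)² = 2/63
CG = −√(2/63) = -0.178174

−√(2/63) ≈ -0.178174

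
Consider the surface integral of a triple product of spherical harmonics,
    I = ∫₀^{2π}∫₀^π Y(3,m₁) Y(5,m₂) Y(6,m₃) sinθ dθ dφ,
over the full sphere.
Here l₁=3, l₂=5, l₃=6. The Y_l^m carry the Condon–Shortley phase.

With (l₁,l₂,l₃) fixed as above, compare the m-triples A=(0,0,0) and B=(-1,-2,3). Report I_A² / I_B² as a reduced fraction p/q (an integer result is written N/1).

Same 3,5,6: normalisation and zero-m 3j drop out of the ratio.
A: Δ: 2! 4! 8! / 15! → 1/675675; sum: t=0:+1/8640 t=1:−1/2304 t=2:+1/8640 = -7/34560; 3j²(3 5 6; 0 0 0) = Δ·Π!·Σ² = 7/429  (sign -1)
B: Δ: 2! 4! 8! / 15! → 1/675675; sum: t=0:+1/34560 t=1:−1/8640 t=2:+1/40320 = -1/16128; 3j²(3 5 6; -1 -2 3) = Δ·Π!·Σ² = 18/1001  (sign +1)
I_A²/I_B² = (7/429)/(18/1001) = 49/54

49/54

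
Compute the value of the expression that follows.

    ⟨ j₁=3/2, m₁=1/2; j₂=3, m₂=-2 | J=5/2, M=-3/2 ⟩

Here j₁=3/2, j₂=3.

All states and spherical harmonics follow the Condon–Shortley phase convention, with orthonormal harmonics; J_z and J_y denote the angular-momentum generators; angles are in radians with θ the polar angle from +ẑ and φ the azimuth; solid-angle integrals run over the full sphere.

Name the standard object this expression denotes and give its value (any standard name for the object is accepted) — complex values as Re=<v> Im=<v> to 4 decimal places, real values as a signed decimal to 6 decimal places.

Clebsch–Gordan coefficient, +√(1/14) ≈ +0.267261

This is a Clebsch–Gordan (vector-coupling) coefficient.
triangle: 2!·1!·4!/8! = 48/40320
(j±m)!: 2!·1!·1!·5!·1!·4! = 5760
prefactor² = (2J+1)·Δ·N² = 288/7
  k=0: +1/(0!·2!·1!·1!·0!·3!) = 1/12
  k=1: −1/(1!·1!·0!·0!·1!·4!) = -1/24
Σ = 1/24  ⇒  CG² = 288/7·(1/24)² = 1/14
CG = +√(1/14) = +0.267261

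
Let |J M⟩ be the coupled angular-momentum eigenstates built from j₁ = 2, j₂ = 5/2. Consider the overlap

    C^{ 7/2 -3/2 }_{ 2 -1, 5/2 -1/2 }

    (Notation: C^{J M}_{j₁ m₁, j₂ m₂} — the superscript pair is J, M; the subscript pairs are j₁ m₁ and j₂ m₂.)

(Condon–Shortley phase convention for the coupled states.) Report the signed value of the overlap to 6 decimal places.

-0.308607

j₁+j₂−J=1  J+j₁−j₂=3  J−j₁+j₂=4  j₁+j₂+J+1=9
(j₁±m₁, j₂±m₂, J±M) = (1,3,2,3,2,5)
P² = 384/7
sum k=0..1:
  [0] +1/24 = 1/24
  [1] −1/12 = -1/12
S = -1/24
C² = P²·S² = 2/21 ; C = -0.308607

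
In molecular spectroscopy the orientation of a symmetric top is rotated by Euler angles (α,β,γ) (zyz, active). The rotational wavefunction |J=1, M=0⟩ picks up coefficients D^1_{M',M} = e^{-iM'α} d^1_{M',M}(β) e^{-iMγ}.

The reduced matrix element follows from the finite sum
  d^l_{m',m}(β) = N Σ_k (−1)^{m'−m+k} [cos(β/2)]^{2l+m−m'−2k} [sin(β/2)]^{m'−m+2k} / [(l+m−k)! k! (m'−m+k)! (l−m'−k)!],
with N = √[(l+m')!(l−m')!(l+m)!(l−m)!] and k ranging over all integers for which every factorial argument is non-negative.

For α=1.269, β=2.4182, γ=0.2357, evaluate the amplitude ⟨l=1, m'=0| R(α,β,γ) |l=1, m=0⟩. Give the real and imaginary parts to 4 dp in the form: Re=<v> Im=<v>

Re=-0.7496 Im=0.0000

Split into d^1_{0,0}(β=2.4182) × two z-phases.
With c≡cos(β/2)=0.353861 and s≡sin(β/2)=0.935298, N=[1·1·1·1]^{1/2}=1.000000
k∈{0,1} keeps every argument non-negative
  k=0: (−1)^0·1.0000/(1)·0.3539^2·0.9353^0 = +0.125218
  k=1: (−1)^1·1.0000/(1)·0.3539^0·0.9353^2 = -0.874782
d^1_{0,0}(2.4182) = +0.125218 -0.874782 = -0.749564
Phases: e^{-i·(0)·1.2690}=+1.000000+0.000000i, e^{-i·(0)·0.2357}=+1.000000+0.000000i ⇒ D=-0.749564+0.000000i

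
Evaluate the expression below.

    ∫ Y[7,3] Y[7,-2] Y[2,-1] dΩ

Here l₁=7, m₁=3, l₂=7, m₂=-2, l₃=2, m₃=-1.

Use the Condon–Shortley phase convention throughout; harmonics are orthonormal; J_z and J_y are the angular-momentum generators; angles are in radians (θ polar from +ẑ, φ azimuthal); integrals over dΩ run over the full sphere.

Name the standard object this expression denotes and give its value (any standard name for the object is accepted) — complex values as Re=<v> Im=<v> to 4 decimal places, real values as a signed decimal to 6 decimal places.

This is a Gaunt coefficient — the integral of a triple product of spherical harmonics over the sphere.
m-sum 0 ✓  L=16 even ✓  0≤2≤14 ✓
Π(2lᵢ+1) = 15×15×5 = 1125
triangle coeff Δ(7,7,2) = 1/185640
Σ_t [5,7]: t=5:−1/2419200 t=6:+1/518400 t=7:−1/2419200 = 1/907200
(3j)²=56/3315 [(7 7 2; 0 0 0)], sign=+1
Σ_t [3,4]: t=3:−1/4354560 t=4:+1/1935360 = 1/3483648
(3j)²=125/12376 [(7 7 2; 3 -2 -1)], sign=-1
⇒ 4πI² = 9375/48841
I = (-1)√(9375/48841/(4π)) = -0.12359145

Gaunt coefficient, -0.123591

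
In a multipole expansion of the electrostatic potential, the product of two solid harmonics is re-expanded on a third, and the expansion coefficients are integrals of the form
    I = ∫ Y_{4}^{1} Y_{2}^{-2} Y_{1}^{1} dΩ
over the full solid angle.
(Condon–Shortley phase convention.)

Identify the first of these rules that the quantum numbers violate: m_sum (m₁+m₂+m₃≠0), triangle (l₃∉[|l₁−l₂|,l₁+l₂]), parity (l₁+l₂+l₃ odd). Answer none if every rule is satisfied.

m₁+m₂+m₃ = 1 − 2 + 1 = 0  ✓
triangle: need |l₁−l₂| ≤ l₃ ≤ l₁+l₂ = [2,6]; l₃=1 is outside  ✗
parity: l₁+l₂+l₃ = 7 is odd

triangle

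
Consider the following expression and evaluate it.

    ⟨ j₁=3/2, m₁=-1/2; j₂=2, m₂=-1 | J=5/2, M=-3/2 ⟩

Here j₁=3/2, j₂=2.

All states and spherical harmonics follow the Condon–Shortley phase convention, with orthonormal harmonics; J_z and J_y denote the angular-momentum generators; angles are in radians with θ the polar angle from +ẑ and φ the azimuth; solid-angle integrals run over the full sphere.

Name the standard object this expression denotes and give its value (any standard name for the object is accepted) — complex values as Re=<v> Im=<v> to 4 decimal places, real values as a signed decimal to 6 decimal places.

Clebsch–Gordan coefficient, +√(1/35) ≈ +0.169031

This is a Clebsch–Gordan (vector-coupling) coefficient.
triangle: 1!×2!×3!/7! = 12/5040
(j±m)!: 1!×2!×1!×3!×1!×4! = 288
prefactor² = (2J+1)×Δ×N² = 144/35
  k=0: +1/(0!×1!×2!×1!×0!×2!) = 1/4
  k=1: −1/(1!×0!×1!×0!×1!×3!) = -1/6
Σ = 1/12  ⇒  CG² = 144/35×(1/12)² = 1/35
CG = +√(1/35) = +0.169031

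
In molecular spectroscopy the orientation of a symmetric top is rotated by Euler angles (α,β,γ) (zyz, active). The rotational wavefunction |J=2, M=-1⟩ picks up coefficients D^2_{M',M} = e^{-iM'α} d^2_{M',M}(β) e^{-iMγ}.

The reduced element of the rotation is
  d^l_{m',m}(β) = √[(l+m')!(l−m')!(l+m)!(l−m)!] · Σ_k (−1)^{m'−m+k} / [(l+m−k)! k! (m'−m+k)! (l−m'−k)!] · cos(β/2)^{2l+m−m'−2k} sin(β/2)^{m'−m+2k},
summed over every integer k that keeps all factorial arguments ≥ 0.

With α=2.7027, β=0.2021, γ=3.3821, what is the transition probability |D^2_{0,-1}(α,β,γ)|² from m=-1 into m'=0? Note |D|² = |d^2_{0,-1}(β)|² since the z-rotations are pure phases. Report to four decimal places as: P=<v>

P=0.0580

D^2_{0,-1}(2.7027,0.2021,3.3821) = e^{-i·0·2.7027}·d^2_{0,-1}(0.2021)·e^{-i·-1·3.3821}. Compute d first:
Half-angle: c=0.994899, s=0.100878. N=√(2·2·1·6)=4.898979
k∈{0,1} keeps every argument non-negative
  k=0: (−1)^1·4.8990/(2)·0.9949^3·0.1009^1 = -0.243338
  k=1: (−1)^2·4.8990/(2)·0.9949^1·0.1009^3 = +0.002502
d^2_{0,-1}(0.2021) = -0.243338 +0.002502 = -0.240836
|D^2_{0,-1}|² = |d^2_{0,-1}(β)|² = (-0.240836)² = 0.058002 (the z-rotation phases have unit modulus)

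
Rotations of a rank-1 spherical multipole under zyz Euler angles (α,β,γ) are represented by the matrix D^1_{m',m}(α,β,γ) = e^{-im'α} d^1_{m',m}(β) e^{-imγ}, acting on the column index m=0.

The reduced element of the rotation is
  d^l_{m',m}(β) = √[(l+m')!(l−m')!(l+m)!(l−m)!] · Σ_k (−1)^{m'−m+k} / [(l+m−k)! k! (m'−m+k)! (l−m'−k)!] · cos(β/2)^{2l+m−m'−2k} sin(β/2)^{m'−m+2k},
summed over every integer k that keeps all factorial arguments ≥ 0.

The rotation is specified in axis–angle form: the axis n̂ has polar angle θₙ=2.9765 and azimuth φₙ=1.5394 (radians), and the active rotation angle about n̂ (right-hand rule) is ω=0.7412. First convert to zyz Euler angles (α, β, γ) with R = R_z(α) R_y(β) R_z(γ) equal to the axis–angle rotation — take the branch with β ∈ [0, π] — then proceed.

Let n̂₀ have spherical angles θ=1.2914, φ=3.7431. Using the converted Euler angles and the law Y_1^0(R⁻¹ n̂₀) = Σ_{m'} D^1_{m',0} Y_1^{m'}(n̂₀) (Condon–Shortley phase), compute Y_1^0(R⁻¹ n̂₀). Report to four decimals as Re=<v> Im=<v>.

Axis–angle → zyz. n̂ = (sinθₙcosφₙ, sinθₙsinφₙ, cosθₙ) = (+0.005159, +0.164263, -0.986403), ω = 0.7412.
R = I cosω + sinω [n̂]ₓ + (1−cosω) n̂n̂ᵀ gives
  R = [+0.737666, +0.666216, +0.109571; -0.665771, +0.744737, -0.045990; -0.112241, -0.039024, +0.992914]
β = atan2(√(R₁₃²+R₂₃²), R₃₃) = 0.119113; α = atan2(R₂₃, R₁₃) mod 2π = 5.885787; γ = atan2(R₃₂, −R₃₁) mod 2π = 5.948580
Need the full column D^1_{m',0} for m'=−1..1 at α=5.8858, β=0.1191, γ=5.9486.
cos(β/2)=0.998227, sin(β/2)=0.059521
d^1_{-1,0}: single k=1 term ⇒ +0.084026;  D = +0.077478-0.032520i
d^1_{0,0}: k∈[0..1] ⇒ +0.996457 -0.003543 = +0.992914;  D = +0.992914+0.000000i
d^1_{1,0}: single k=0 term ⇒ -0.084026;  D = -0.077478-0.032520i
Y_1^{m'}(θ=1.2914,φ=3.7431) and Σ D·Y over m':
  (+0.0775-0.0325i)·(-0.2738+0.1879i)  (+0.9929+0.0000i)·(+0.1347+0.0000i)  (-0.0775-0.0325i)·(+0.2738+0.1879i)
Y_1^0(R⁻¹ n̂) = +0.103584+0.000000i

Re=0.1036 Im=0.0000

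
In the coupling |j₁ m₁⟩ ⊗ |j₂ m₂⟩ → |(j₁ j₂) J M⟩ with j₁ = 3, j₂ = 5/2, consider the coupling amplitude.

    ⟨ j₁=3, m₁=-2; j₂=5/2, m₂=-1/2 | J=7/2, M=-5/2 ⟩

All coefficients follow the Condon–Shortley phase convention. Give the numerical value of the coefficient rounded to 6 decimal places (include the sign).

−√(2/63) ≈ -0.178174

triangle: 2!×4!×3!/10! = 288/3628800
(j±m)!: 1!×5!×2!×3!×1!×6! = 1036800
prefactor² = (2J+1)×Δ×N² = 4608/7
  k=1: −1/(1!×1!×4!×1!×0!×2!) = -1/48
  k=2: +1/(2!×0!×3!×0!×1!×3!) = 1/72
Σ = -1/144  ⇒  CG² = 4608/7×(-1/144)² = 2/63
CG = −√(2/63) = -0.178174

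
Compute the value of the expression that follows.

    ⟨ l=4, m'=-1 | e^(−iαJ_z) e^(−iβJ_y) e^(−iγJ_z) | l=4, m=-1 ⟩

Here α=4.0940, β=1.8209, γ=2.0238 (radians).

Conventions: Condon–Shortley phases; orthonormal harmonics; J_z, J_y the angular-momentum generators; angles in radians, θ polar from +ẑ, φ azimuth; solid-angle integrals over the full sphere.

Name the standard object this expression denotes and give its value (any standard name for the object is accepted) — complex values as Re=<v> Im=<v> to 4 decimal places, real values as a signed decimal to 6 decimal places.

Wigner D-matrix element, Re=0.2574 Im=-0.0430

This is a Wigner D-matrix element — the rotation-matrix element ⟨l m'| R(α,β,γ) |l m⟩ in the angular-momentum basis.
First d^4_{-1,-1}(β=1.8209), then the phase factors e^{-i(-1)α} and e^{-i(-1)γ}:
Half-angle: c=0.613390, s=0.789780. N=√(6·120·6·120)=720.000000
k∈{0,1,2,3} keeps every argument non-negative
  k=0: (−1)^0·720.0000/(720)·0.6134^8·0.7898^0 = +0.020040
  k=1: (−1)^1·720.0000/(48)·0.6134^6·0.7898^2 = -0.498339
  k=2: (−1)^2·720.0000/(24)·0.6134^4·0.7898^4 = +1.652317
  k=3: (−1)^3·720.0000/(72)·0.6134^2·0.7898^6 = -0.913083
d^4_{-1,-1}(1.8209) = +0.020040 -0.498339 +1.652317 -0.913083 = +0.260935
Attach z-rotation phases: D = e^{-i(-1)(4.0940)}·(+0.260935)·e^{-i(-1)(2.0238)} = +0.257374-0.042958i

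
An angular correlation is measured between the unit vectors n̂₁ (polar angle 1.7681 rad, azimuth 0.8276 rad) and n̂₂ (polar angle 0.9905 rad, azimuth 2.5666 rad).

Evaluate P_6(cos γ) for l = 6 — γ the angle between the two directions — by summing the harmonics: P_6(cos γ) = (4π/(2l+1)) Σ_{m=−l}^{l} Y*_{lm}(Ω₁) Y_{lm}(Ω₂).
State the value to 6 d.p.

0.013102

Expand P_6 via completeness: Σ_{m} conj(Y_{6,m}) at Ω₁ times Y_{6,m} at Ω₂ —
  term(m=-6) = -0.037801+0.060083i   from Y*(Ω₁)=+0.107598-0.415812i, Y(Ω₂)=-0.157475-0.050160i
  term(m=-5) = +0.083205+0.074428i   from Y*(Ω₁)=+0.161600+0.249699i, Y(Ω₂)=+0.362073-0.098894i
  term(m=-4) = -0.059959+0.047778i   from Y*(Ω₁)=+0.187741+0.031997i, Y(Ω₂)=-0.268205+0.300197i
  term(m=-3) = +0.009609+0.017398i   from Y*(Ω₁)=-0.245372+0.189960i, Y(Ω₂)=+0.009836-0.063291i
  term(m=-2) = +0.034357-0.012015i   from Y*(Ω₁)=-0.009427+0.111424i, Y(Ω₂)=-0.132963-0.297095i
  term(m=-1) = -0.010109-0.059533i   from Y*(Ω₁)=-0.208761-0.227169i, Y(Ω₂)=+0.164250+0.106440i
  term(m=+0) = -0.025051-0.000000i   from Y*(Ω₁)=-0.090094-0.000000i, Y(Ω₂)=+0.278048+0.000000i
  term(m=+1) = -0.010109+0.059533i   from Y*(Ω₁)=+0.208761-0.227169i, Y(Ω₂)=-0.164250+0.106440i
  term(m=+2) = +0.034357+0.012015i   from Y*(Ω₁)=-0.009427-0.111424i, Y(Ω₂)=-0.132963+0.297095i
  term(m=+3) = +0.009609-0.017398i   from Y*(Ω₁)=+0.245372+0.189960i, Y(Ω₂)=-0.009836-0.063291i
  term(m=+4) = -0.059959-0.047778i   from Y*(Ω₁)=+0.187741-0.031997i, Y(Ω₂)=-0.268205-0.300197i
  term(m=+5) = +0.083205-0.074428i   from Y*(Ω₁)=-0.161600+0.249699i, Y(Ω₂)=-0.362073-0.098894i
  term(m=+6) = -0.037801-0.060083i   from Y*(Ω₁)=+0.107598+0.415812i, Y(Ω₂)=-0.157475+0.050160i
Accumulated sum +0.013554+0.000000i; after 4π/(2l+1) scaling, +0.013102+0.000000i ⇒ P_6 = 0.013102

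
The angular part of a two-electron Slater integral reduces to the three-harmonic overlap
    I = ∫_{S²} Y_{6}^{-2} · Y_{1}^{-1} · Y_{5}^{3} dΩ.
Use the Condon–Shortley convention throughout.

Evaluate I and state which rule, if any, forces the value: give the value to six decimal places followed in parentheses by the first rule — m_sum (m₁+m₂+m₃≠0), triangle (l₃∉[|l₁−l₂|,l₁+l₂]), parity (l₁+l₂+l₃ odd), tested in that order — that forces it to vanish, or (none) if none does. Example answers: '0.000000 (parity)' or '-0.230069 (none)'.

Rules hold: Σm=0, L=12 even, 5≤5≤7.
N = 13·3·11 = 429
Δ = 2!·10!·0!/13! = 1/858
Racah Σ t=1..1: t=1:−1/14400 = -1/14400
⇒ 3j(6 1 5; 0 0 0)² = 6/143, sgn +1
Racah Σ t=0..0: t=0:+1/161280 = 1/161280
⇒ 3j(6 1 5; -2 -1 3)² = 1/143, sgn +1
4πI² = N·(3j₀)²·(3jₘ)² = 18/143
I = +1·√(0.125874/4π) = 0.10008369
No selection rule forces the value: the integral is nonzero (none).

0.100084 (none)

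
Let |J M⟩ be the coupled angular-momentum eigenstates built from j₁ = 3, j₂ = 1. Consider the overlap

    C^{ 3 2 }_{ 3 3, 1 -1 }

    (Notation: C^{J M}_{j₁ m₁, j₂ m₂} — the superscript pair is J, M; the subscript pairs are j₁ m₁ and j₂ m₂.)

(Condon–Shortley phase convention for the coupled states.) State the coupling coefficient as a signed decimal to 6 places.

√[7·1!5!1!/8! · 6!0!0!2!5!1!] = √(3600)
  +(−1)^0/∏(0,1,0,0,5,1)! = 1/120  (running 1/120)
⟨..|..⟩ = √(3600)·(1/120) = +0.500000

+0.500000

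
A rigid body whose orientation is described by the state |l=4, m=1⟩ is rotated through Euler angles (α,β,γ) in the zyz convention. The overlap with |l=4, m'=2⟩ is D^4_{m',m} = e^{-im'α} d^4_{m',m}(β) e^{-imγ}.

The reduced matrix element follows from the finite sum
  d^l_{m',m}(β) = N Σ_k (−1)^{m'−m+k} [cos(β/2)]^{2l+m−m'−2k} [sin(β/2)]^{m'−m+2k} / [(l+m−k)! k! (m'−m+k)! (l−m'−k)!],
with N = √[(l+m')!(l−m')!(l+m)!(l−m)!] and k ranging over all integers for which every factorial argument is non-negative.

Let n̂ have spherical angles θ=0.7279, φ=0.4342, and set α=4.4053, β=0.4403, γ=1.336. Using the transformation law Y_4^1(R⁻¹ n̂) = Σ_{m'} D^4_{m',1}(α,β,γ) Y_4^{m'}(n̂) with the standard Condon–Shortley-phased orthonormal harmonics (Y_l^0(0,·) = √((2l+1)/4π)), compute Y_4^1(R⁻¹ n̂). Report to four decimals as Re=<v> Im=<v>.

Need the full column D^4_{m',1} for m'=−4..4 at α=4.4053, β=0.4403, γ=1.3360.
cos(β/2)=0.975865, sin(β/2)=0.218376
d^4_{-4,1}: single k=5 term ⇒ +0.003454;  D = -0.002894-0.001885i
d^4_{-3,1}: k∈[4..5] ⇒ +0.027283 -0.000820 = +0.026464;  D = +0.020469-0.016773i
d^4_{-2,1}: k∈[3..5] ⇒ +0.130340 -0.009790 +0.000098 = +0.120648;  D = +0.044681+0.112069i
d^4_{-1,1}: k∈[2..5] ⇒ +0.411858 -0.061873 +0.001549 -0.000005 = +0.351529;  D = -0.350611+0.025391i
d^4_{0,1}: k∈[1..4] ⇒ +0.823090 -0.247303 +0.012384 -0.000103 = +0.588068;  D = +0.136811-0.571932i
d^4_{1,1}: k∈[0..3] ⇒ +0.822464 -0.617787 +0.061873 -0.001033 = +0.265517;  D = +0.227478+0.136941i
d^4_{2,1}: k∈[0..2] ⇒ -0.780851 +0.195510 -0.006527 = -0.591868;  D = +0.444258-0.391079i
d^4_{3,1}: k∈[0..1] ⇒ +0.326902 -0.027283 = +0.299619;  D = -0.120730-0.274218i
d^4_{4,1}: single k=0 term ⇒ -0.068969;  D = -0.068570+0.007410i
Y_4^{m'}(θ=0.7279,φ=0.4342) and Σ D·Y over m':
  (-0.0029-0.0019i)·(-0.0143-0.0855i)  (+0.0205-0.0168i)·(+0.0729-0.2653i)  (+0.0447+0.1121i)·(+0.2776-0.3279i)  (-0.3506+0.0254i)·(+0.1922-0.0891i)  (+0.1368-0.5719i)·(-0.3013+0.0000i)  (+0.2275+0.1369i)·(-0.1922-0.0891i)  (+0.4443-0.3911i)·(+0.2776+0.3279i)  (-0.1207-0.2742i)·(-0.0729-0.2653i)  (-0.0686+0.0074i)·(-0.0143+0.0855i)
Y_4^1(R⁻¹ n̂) = +0.096171+0.255117i

Re=0.0962 Im=0.2551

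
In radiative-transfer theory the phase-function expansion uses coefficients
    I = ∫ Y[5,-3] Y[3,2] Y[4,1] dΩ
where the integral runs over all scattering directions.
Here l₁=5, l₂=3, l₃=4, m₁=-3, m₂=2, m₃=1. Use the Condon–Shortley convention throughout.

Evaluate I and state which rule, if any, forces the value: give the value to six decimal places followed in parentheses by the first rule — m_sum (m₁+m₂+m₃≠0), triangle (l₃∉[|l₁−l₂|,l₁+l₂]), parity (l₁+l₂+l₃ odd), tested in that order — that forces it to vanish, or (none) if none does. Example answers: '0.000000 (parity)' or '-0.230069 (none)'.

-0.035836 (none)

m-sum 0 ✓  L=12 even ✓  2≤4≤8 ✓
Π(2lᵢ+1) = 11×7×9 = 693
triangle coeff Δ(5,3,4) = 1/180180
Σ_t [1,3]: t=1:−1/576 t=2:+1/144 t=3:−1/576 = 1/288
(3j)²=20/1001 [(5 3 4; 0 0 0)], sign=+1
Σ_t [3,4]: t=3:−1/1440 t=4:+1/1152 = 1/5760
(3j)²=1/858 [(5 3 4; -3 2 1)], sign=-1
⇒ 4πI² = 30/1859
I = (-1)√(30/1859/(4π)) = -0.03583571
No selection rule forces the value: the integral is nonzero (none).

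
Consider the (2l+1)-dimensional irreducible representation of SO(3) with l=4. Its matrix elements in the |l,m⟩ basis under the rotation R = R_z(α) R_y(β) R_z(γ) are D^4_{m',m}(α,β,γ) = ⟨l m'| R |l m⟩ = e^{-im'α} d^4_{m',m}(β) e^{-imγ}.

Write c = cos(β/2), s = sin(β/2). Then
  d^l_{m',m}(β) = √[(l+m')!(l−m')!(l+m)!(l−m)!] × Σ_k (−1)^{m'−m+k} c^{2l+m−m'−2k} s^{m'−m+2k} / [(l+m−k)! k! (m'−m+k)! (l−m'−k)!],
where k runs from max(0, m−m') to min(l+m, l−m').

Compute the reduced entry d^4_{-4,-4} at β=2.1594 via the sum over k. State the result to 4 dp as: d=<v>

d=0.0024

d^4_{-4,-4}(β=2.1594) via the finite sum:
c=cos(2.159400/2)=0.471593, s=sin(2.159400/2)=0.881816; N=√[1·40320·1·40320]=40320.000000
k∈{0} keeps every argument non-negative
  k=0: (−1)^0·40320.0000/(40320)·0.4716^8·0.8818^0 = +0.002446
d^4_{-4,-4}(2.1594) = +0.002446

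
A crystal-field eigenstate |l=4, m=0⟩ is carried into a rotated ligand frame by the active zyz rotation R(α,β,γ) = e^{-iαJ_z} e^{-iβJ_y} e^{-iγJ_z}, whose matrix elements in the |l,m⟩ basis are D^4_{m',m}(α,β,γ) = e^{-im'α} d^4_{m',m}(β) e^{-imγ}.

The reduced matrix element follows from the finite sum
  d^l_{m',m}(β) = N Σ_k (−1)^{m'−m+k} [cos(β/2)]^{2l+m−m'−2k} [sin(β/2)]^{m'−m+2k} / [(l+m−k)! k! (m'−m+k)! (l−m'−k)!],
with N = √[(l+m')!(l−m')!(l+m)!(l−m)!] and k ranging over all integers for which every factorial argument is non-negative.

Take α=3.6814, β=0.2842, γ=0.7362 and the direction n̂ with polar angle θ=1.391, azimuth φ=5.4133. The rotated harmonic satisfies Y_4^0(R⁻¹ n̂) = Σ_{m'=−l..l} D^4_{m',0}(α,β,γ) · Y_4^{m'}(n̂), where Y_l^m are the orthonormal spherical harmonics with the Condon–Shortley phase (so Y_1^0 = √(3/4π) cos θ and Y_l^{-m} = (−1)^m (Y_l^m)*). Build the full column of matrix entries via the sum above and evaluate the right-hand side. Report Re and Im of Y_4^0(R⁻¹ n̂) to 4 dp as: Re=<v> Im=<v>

Re=0.2668 Im=0.0000

Need the full column D^4_{m',0} for m'=−4..4 at α=3.6814, β=0.2842, γ=0.7362.
cos(β/2)=0.989921, sin(β/2)=0.141622
d^4_{-4,0}: single k=4 term ⇒ +0.003232;  D = -0.001794+0.002688i
d^4_{-3,0}: k∈[3..4] ⇒ +0.031949 -0.000654 = +0.031295;  D = +0.001521-0.031258i
d^4_{-2,0}: k∈[2..4] ⇒ +0.179055 -0.009773 +0.000075 = +0.169357;  D = +0.079881+0.149335i
d^4_{-1,0}: k∈[1..4] ⇒ +0.589997 -0.072454 +0.001483 -0.000005 = +0.519020;  D = -0.445220-0.266761i
d^4_{0,0}: k∈[0..4] ⇒ +0.922154 -0.301985 +0.013907 -0.000127 +0.000000 = +0.633949;  D = +0.633949+0.000000i
d^4_{1,0}: k∈[0..3] ⇒ -0.589997 +0.072454 -0.001483 +0.000005 = -0.519020;  D = +0.445220-0.266761i
d^4_{2,0}: k∈[0..2] ⇒ +0.179055 -0.009773 +0.000075 = +0.169357;  D = +0.079881-0.149335i
d^4_{3,0}: k∈[0..1] ⇒ -0.031949 +0.000654 = -0.031295;  D = -0.001521-0.031258i
d^4_{4,0}: single k=0 term ⇒ +0.003232;  D = -0.001794-0.002688i
Y_4^{m'}(θ=1.391,φ=5.4133) and Σ D·Y over m':
  (-0.0018+0.0027i)·(-0.3912-0.1375i)  (+0.0015-0.0313i)·(-0.1837+0.1081i)  (+0.0799+0.1493i)·(+0.0423-0.2478i)  (-0.4452-0.2668i)·(-0.1490-0.1766i)  (+0.6339+0.0000i)·(+0.2197+0.0000i)  (+0.4452-0.2668i)·(+0.1490-0.1766i)  (+0.0799-0.1493i)·(+0.0423+0.2478i)  (-0.0015-0.0313i)·(+0.1837+0.1081i)  (-0.0018-0.0027i)·(-0.3912+0.1375i)
Y_4^0(R⁻¹ n̂) = +0.266819+0.000000i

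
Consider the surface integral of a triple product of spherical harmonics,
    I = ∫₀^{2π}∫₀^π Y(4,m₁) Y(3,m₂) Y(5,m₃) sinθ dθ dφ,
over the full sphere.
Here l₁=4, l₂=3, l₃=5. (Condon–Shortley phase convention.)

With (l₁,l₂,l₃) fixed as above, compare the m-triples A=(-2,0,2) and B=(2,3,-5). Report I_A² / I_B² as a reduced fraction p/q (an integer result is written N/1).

Shared (l₁,l₂,l₃)=(4,3,5): N and (l;000)² cancel in I_A²/I_B².
A: Δ = 2!·6!·4!/13! = 1/180180; Racah Σ t=0..2: t=0:+1/8640 t=1:−1/480 t=2:+1/576 = -1/4320; ⇒ 3j(4 3 5; -2 0 2)² = 1/2145, sgn +1
B: Δ = 2!·6!·4!/13! = 1/180180; Racah Σ t=2..2: t=2:+1/34560 = 1/34560; ⇒ 3j(4 3 5; 2 3 -5)² = 5/286, sgn +1
I_A²/I_B² = (1/2145)/(5/286) = 2/75

2/75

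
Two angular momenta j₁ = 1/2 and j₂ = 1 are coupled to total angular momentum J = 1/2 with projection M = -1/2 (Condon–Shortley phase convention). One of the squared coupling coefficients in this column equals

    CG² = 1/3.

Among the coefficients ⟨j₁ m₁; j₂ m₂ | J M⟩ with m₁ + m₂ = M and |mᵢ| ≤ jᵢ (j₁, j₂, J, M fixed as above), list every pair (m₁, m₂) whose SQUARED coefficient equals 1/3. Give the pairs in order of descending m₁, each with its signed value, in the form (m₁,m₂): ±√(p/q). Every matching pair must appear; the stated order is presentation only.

(-1/2,0): −√(1/3)

Admissible pairs with m₁+m₂ = M = -1/2: (-1/2,0), (1/2,-1)
  (m₁,m₂)=(1/2,-1): CG² = 2/3, CG = +√(2/3)
  (m₁,m₂)=(-1/2,0): CG² = 1/3, CG = −√(1/3)   ← matches the target
Pairs with CG² = 1/3: (-1/2,0): −√(1/3)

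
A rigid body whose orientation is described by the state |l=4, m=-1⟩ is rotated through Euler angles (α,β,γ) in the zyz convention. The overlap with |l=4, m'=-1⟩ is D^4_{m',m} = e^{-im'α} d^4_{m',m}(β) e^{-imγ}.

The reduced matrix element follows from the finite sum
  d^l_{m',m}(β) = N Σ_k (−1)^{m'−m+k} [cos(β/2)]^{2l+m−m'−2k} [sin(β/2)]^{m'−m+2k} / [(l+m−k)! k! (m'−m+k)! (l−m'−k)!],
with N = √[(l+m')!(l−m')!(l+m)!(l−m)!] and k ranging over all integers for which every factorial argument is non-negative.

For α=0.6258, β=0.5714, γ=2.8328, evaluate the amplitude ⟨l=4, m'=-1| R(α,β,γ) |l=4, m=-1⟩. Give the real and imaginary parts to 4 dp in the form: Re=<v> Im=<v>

Re=0.0528 Im=0.0173

D^4_{-1,-1}(0.6258,0.5714,2.8328) = e^{-i·-1·0.6258}·d^4_{-1,-1}(0.5714)·e^{-i·-1·2.8328}. Compute d first:
With c≡cos(β/2)=0.959465 and s≡sin(β/2)=0.281829, N=[6·120·6·120]^{1/2}=720.000000
Admissible k: 0..3 (factorial args all ≥0)
  k=0: (−1)^0·720.0000/(720)·0.9595^8·0.2818^0 = +0.718177
  k=1: (−1)^1·720.0000/(48)·0.9595^6·0.2818^2 = -0.929473
  k=2: (−1)^2·720.0000/(24)·0.9595^4·0.2818^4 = +0.160391
  k=3: (−1)^3·720.0000/(72)·0.9595^2·0.2818^6 = -0.004613
d^4_{-1,-1}(0.5714) = +0.718177 -0.929473 +0.160391 -0.004613 = -0.055517
Attach z-rotation phases: D = e^{-i(-1)(0.6258)}·(-0.055517)·e^{-i(-1)(2.8328)} = +0.052751+0.017306i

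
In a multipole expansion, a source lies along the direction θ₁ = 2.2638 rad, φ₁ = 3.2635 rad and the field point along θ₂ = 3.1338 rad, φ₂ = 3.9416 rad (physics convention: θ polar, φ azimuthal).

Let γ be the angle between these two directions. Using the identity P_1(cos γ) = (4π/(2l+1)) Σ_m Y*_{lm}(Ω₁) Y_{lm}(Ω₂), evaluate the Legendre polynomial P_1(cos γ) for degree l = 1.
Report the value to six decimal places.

Term-by-term m-sum for l=1 (normalisation 4π/3 = 4.188790):
  m=-1: Y*=-0.263827-0.032323i  Y=-0.001876+0.001931i  product +0.000557-0.000449i
  m=+0: Y*=-0.312144-0.000000i  Y=-0.488588+0.000000i  product +0.152510+0.000000i
  m=+1: Y*=+0.263827-0.032323i  Y=+0.001876+0.001931i  product +0.000557+0.000449i
Accumulated sum +0.153624+0.000000i; after 4π/(2l+1) scaling, +0.643500+0.000000i ⇒ P_1 = 0.643500

0.643500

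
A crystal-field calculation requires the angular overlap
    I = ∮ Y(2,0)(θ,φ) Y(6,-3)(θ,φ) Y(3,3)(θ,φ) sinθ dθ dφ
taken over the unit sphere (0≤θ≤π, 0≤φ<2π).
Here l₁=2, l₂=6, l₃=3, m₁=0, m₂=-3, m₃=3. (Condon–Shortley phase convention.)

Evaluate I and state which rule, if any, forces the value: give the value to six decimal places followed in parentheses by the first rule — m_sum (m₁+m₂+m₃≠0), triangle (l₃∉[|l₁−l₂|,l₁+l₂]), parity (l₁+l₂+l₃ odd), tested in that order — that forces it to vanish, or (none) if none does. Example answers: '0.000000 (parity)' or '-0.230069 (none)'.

0.000000 (triangle)

|2−6|≤3≤2+6 violated ⇒ I = 0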